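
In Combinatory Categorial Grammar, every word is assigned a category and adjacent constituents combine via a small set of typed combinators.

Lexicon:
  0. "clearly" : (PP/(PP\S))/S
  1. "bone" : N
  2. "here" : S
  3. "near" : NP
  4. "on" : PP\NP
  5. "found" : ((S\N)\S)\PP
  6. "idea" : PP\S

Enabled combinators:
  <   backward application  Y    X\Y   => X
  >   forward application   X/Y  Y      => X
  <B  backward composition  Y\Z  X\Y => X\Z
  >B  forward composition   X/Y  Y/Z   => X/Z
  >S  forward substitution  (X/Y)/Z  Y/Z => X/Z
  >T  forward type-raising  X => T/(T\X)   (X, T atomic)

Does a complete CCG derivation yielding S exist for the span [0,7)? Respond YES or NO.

(PP/(PP\S))/S N S NP PP\NP ((S\N)\S)\PP PP\S
CKY chart[0,7] = {(PP/(PP\S))/(S\PP), N/(N\PP), NP/(NP\PP), PP, PP/(PP\PP), S/(S\PP)}; S ∉ chart

NO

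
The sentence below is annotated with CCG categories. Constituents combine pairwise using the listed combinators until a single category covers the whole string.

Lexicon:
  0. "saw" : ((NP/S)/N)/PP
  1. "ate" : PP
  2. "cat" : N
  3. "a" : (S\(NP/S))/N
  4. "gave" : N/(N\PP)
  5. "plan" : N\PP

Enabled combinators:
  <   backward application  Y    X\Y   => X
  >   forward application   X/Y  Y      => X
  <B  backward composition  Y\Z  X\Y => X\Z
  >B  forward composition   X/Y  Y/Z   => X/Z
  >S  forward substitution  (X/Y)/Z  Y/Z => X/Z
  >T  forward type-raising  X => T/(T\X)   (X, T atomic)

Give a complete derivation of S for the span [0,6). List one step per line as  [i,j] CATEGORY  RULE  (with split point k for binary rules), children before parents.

[0,1] ((NP/S)/N)/PP  lex  "saw"
[1,2] PP  lex  "ate"
[0,2] (NP/S)/N  >  k=1
[2,3] N  lex  "cat"
[0,3] NP/S  >  k=2
[3,4] (S\(NP/S))/N  lex  "a"
[4,5] N/(N\PP)  lex  "gave"
[5,6] N\PP  lex  "plan"
[4,6] N  >  k=5
[3,6] S\(NP/S)  >  k=4
[0,6] S  <  k=3

[0,6] S   <
  [0,3] NP/S   >
    [0,2] (NP/S)/N   >
      [0,1] "saw" : ((NP/S)/N)/PP
      [1,2] "ate" : PP
    [2,3] "cat" : N
  [3,6] S\(NP/S)   >
    [3,4] "a" : (S\(NP/S))/N
    [4,6] N   >
      [4,5] "gave" : N/(N\PP)
      [5,6] "plan" : N\PP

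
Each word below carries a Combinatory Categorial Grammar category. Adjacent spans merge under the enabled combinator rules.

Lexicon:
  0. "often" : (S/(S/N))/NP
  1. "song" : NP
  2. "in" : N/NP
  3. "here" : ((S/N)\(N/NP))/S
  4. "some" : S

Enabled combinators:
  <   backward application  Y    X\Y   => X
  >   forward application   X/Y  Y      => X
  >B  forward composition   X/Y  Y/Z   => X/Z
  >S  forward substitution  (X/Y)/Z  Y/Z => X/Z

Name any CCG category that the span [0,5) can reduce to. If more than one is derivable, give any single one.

S

[0,5] S   >
  [0,2] S/(S/N)   >
    [0,1] "often" : (S/(S/N))/NP
    [1,2] "song" : NP
  [2,5] S/N   <
    [2,3] "in" : N/NP
    [3,5] (S/N)\(N/NP)   >
      [3,4] "here" : ((S/N)\(N/NP))/S
      [4,5] "some" : S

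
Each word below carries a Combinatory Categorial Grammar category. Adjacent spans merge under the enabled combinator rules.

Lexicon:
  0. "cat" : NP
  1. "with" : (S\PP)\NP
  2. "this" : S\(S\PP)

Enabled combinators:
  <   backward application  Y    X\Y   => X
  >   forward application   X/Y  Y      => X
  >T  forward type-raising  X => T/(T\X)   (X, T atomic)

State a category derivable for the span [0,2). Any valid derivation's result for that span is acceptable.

S\PP

[0,3] S   <
  [0,2] S\PP   <
    [0,1] "cat" : NP
    [1,2] "with" : (S\PP)\NP
  [2,3] "this" : S\(S\PP)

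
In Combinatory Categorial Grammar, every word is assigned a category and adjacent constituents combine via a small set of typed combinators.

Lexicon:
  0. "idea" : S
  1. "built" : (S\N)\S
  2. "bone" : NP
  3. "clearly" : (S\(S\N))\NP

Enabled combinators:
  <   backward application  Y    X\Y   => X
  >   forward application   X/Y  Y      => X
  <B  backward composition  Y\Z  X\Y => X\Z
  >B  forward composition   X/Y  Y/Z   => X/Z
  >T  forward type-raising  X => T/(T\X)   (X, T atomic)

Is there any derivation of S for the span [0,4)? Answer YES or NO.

[0,4] S   <
  [0,2] S\N   <
    [0,1] "idea" : S
    [1,2] "built" : (S\N)\S
  [2,4] S\(S\N)   <
    [2,3] "bone" : NP
    [3,4] "clearly" : (S\(S\N))\NP

YES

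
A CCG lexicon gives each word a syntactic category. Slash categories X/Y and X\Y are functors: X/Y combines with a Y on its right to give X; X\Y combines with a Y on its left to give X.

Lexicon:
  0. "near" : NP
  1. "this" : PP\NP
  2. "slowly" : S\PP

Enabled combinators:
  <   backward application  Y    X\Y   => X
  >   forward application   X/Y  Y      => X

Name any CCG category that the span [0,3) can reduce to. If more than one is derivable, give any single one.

S

[0,3] S   <
  [0,2] PP   <
    [0,1] "near" : NP
    [1,2] "this" : PP\NP
  [2,3] "slowly" : S\PP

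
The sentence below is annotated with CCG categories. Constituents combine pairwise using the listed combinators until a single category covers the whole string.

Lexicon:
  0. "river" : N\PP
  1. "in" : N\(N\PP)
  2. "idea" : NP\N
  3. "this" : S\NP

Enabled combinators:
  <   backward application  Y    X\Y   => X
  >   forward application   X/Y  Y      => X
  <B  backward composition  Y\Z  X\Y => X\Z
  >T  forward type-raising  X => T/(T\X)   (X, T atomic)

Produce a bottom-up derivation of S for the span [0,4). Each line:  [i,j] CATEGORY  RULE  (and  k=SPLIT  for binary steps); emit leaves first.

[0,1] N\PP  lex  "river"
[1,2] N\(N\PP)  lex  "in"
[0,2] N  <  k=1
[2,3] NP\N  lex  "idea"
[3,4] S\NP  lex  "this"
[2,4] S\N  <B  k=3
[0,4] S  <  k=2

[0,4] S   <
  [0,2] N   <
    [0,1] "river" : N\PP
    [1,2] "in" : N\(N\PP)
  [2,4] S\N   <B
    [2,3] "idea" : NP\N
    [3,4] "this" : S\NP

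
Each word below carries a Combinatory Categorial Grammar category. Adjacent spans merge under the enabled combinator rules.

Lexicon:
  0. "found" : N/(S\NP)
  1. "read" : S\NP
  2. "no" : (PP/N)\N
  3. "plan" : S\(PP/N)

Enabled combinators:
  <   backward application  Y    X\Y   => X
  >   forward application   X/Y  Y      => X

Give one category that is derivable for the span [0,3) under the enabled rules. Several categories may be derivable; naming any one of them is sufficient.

PP/N

[0,4] S   <
  [0,3] PP/N   <
    [0,2] N   >
      [0,1] "found" : N/(S\NP)
      [1,2] "read" : S\NP
    [2,3] "no" : (PP/N)\N
  [3,4] "plan" : S\(PP/N)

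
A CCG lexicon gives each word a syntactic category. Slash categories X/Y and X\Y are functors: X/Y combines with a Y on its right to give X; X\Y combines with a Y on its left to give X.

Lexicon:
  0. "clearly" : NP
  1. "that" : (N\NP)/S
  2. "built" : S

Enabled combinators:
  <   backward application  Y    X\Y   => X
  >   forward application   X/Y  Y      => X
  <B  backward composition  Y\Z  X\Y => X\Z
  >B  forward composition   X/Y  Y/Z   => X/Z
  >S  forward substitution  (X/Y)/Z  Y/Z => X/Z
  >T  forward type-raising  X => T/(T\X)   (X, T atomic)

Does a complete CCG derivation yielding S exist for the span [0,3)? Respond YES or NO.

NO

NP (N\NP)/S S
CKY chart[0,3] = {N, N/(N\N), N/(S\S), NP/(NP\N), PP/(PP\N), S/(S\N)}; S ∉ chart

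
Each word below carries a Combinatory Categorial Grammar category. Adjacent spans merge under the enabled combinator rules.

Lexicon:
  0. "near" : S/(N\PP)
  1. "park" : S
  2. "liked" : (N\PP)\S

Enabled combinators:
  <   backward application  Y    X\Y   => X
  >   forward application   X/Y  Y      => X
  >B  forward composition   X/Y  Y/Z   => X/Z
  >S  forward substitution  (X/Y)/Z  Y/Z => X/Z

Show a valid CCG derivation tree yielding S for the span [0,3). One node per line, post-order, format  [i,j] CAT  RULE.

[0,3] S   >
  [0,1] "near" : S/(N\PP)
  [1,3] N\PP   <
    [1,2] "park" : S
    [2,3] "liked" : (N\PP)\S

[0,1] S/(N\PP)  lex  "near"
[1,2] S  lex  "park"
[2,3] (N\PP)\S  lex  "liked"
[1,3] N\PP  <  k=2
[0,3] S  >  k=1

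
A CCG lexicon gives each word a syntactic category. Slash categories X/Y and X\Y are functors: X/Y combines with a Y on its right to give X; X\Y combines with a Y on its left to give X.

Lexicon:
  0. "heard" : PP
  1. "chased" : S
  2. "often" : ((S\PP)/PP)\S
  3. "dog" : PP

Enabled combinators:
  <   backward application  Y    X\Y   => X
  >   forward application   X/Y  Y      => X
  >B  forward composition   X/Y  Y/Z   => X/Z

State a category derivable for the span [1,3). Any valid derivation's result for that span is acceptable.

(S\PP)/PP

[0,4] S   <
  [0,1] "heard" : PP
  [1,4] S\PP   >
    [1,3] (S\PP)/PP   <
      [1,2] "chased" : S
      [2,3] "often" : ((S\PP)/PP)\S
    [3,4] "dog" : PP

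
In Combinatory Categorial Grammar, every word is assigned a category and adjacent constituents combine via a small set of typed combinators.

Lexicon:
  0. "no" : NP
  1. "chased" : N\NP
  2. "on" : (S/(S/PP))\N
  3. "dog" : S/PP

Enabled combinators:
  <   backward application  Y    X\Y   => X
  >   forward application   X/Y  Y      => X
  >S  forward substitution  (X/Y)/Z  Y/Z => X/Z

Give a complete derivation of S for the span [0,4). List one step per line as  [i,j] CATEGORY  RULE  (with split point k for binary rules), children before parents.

[0,4] S   >
  [0,3] S/(S/PP)   <
    [0,2] N   <
      [0,1] "no" : NP
      [1,2] "chased" : N\NP
    [2,3] "on" : (S/(S/PP))\N
  [3,4] "dog" : S/PP

[0,1] NP  lex  "no"
[1,2] N\NP  lex  "chased"
[0,2] N  <  k=1
[2,3] (S/(S/PP))\N  lex  "on"
[0,3] S/(S/PP)  <  k=2
[3,4] S/PP  lex  "dog"
[0,4] S  >  k=3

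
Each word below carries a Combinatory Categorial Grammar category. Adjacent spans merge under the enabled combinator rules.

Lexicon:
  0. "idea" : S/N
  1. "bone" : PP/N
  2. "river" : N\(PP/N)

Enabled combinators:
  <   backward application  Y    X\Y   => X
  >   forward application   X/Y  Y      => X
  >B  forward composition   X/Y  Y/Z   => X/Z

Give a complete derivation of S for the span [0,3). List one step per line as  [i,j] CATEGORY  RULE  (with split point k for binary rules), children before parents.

[0,3] S   >
  [0,1] "idea" : S/N
  [1,3] N   <
    [1,2] "bone" : PP/N
    [2,3] "river" : N\(PP/N)

[0,1] S/N  lex  "idea"
[1,2] PP/N  lex  "bone"
[2,3] N\(PP/N)  lex  "river"
[1,3] N  <  k=2
[0,3] S  >  k=1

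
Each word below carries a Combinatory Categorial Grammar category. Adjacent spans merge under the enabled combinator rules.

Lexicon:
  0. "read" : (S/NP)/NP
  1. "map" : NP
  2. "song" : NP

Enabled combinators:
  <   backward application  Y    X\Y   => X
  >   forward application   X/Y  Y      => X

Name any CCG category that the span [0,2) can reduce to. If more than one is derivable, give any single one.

[0,3] S   >
  [0,2] S/NP   >
    [0,1] "read" : (S/NP)/NP
    [1,2] "map" : NP
  [2,3] "song" : NP

S/NP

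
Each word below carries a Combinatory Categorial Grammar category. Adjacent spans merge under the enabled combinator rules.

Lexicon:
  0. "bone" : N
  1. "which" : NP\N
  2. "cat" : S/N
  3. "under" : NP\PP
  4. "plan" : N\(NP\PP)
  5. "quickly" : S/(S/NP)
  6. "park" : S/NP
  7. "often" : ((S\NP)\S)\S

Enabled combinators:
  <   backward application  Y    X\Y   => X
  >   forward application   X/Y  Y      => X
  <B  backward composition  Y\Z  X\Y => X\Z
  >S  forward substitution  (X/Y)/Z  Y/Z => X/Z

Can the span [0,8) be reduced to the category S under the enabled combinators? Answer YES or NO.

[0,8] S   <
  [0,2] NP   <
    [0,1] "bone" : N
    [1,2] "which" : NP\N
  [2,8] S\NP   <
    [2,5] S   >
      [2,3] "cat" : S/N
      [3,5] N   <
        [3,4] "under" : NP\PP
        [4,5] "plan" : N\(NP\PP)
    [5,8] (S\NP)\S   <
      [5,7] S   >
        [5,6] "quickly" : S/(S/NP)
        [6,7] "park" : S/NP
      [7,8] "often" : ((S\NP)\S)\S

YES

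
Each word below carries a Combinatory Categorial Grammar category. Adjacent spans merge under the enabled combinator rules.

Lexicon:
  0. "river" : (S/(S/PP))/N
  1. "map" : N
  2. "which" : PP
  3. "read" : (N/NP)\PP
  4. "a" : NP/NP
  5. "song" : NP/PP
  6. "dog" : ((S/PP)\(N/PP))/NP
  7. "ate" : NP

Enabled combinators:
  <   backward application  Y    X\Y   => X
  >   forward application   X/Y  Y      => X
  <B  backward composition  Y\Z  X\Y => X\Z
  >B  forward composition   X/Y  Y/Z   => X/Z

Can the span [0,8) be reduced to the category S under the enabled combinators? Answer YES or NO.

YES

[0,8] S   >
  [0,2] S/(S/PP)   >
    [0,1] "river" : (S/(S/PP))/N
    [1,2] "map" : N
  [2,8] S/PP   <
    [2,6] N/PP   >B
      [2,5] N/NP   >B
        [2,4] N/NP   <
          [2,3] "which" : PP
          [3,4] "read" : (N/NP)\PP
        [4,5] "a" : NP/NP
      [5,6] "song" : NP/PP
    [6,8] (S/PP)\(N/PP)   >
      [6,7] "dog" : ((S/PP)\(N/PP))/NP
      [7,8] "ate" : NP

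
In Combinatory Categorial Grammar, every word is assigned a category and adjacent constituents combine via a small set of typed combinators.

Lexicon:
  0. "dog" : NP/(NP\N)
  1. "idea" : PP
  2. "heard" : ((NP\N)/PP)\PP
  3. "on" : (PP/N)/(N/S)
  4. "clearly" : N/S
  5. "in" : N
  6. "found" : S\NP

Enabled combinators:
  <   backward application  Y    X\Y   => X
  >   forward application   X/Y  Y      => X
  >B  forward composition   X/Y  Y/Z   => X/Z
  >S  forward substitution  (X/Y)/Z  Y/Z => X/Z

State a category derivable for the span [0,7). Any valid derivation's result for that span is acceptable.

[0,7] S   <
  [0,6] NP   >
    [0,1] "dog" : NP/(NP\N)
    [1,6] NP\N   >
      [1,3] (NP\N)/PP   <
        [1,2] "idea" : PP
        [2,3] "heard" : ((NP\N)/PP)\PP
      [3,6] PP   >
        [3,5] PP/N   >
          [3,4] "on" : (PP/N)/(N/S)
          [4,5] "clearly" : N/S
        [5,6] "in" : N
  [6,7] "found" : S\NP

S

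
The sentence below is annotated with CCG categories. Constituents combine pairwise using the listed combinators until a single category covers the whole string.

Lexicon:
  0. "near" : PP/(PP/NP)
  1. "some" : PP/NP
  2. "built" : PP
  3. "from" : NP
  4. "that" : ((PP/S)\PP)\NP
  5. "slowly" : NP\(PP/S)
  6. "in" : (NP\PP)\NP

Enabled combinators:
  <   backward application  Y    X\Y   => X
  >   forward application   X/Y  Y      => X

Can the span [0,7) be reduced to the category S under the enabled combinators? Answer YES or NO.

PP/(PP/NP) PP/NP PP NP ((PP/S)\PP)\NP NP\(PP/S) (NP\PP)\NP
CKY chart[0,7] = {NP}; S ∉ chart

NO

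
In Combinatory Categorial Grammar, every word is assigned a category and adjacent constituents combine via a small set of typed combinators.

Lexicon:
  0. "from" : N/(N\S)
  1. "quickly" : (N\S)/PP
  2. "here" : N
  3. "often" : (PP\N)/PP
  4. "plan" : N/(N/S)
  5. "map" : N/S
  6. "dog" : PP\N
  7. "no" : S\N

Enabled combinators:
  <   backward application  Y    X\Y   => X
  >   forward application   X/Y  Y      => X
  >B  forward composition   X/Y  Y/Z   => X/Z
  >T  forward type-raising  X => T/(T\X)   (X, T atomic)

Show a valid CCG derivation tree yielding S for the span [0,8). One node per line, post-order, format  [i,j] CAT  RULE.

[0,1] N/(N\S)  lex  "from"
[1,2] (N\S)/PP  lex  "quickly"
[2,3] N  lex  "here"
[3,4] (PP\N)/PP  lex  "often"
[4,5] N/(N/S)  lex  "plan"
[5,6] N/S  lex  "map"
[4,6] N  >  k=5
[6,7] PP\N  lex  "dog"
[4,7] PP  <  k=6
[3,7] PP\N  >  k=4
[2,7] PP  <  k=3
[1,7] N\S  >  k=2
[0,7] N  >  k=1
[7,8] S\N  lex  "no"
[0,8] S  <  k=7

[0,8] S   <
  [0,7] N   >
    [0,1] "from" : N/(N\S)
    [1,7] N\S   >
      [1,2] "quickly" : (N\S)/PP
      [2,7] PP   <
        [2,3] "here" : N
        [3,7] PP\N   >
          [3,4] "often" : (PP\N)/PP
          [4,7] PP   <
            [4,6] N   >
              [4,5] "plan" : N/(N/S)
              [5,6] "map" : N/S
            [6,7] "dog" : PP\N
  [7,8] "no" : S\N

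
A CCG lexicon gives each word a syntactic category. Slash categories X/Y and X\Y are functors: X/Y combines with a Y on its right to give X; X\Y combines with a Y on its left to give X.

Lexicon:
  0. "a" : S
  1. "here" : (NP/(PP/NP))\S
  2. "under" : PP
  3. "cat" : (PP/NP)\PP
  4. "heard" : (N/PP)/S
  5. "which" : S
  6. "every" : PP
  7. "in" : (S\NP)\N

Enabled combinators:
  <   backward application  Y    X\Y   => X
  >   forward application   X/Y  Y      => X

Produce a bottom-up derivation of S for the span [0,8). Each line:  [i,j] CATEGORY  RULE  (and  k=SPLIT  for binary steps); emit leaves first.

[0,8] S   <
  [0,4] NP   >
    [0,2] NP/(PP/NP)   <
      [0,1] "a" : S
      [1,2] "here" : (NP/(PP/NP))\S
    [2,4] PP/NP   <
      [2,3] "under" : PP
      [3,4] "cat" : (PP/NP)\PP
  [4,8] S\NP   <
    [4,7] N   >
      [4,6] N/PP   >
        [4,5] "heard" : (N/PP)/S
        [5,6] "which" : S
      [6,7] "every" : PP
    [7,8] "in" : (S\NP)\N

[0,1] S  lex  "a"
[1,2] (NP/(PP/NP))\S  lex  "here"
[0,2] NP/(PP/NP)  <  k=1
[2,3] PP  lex  "under"
[3,4] (PP/NP)\PP  lex  "cat"
[2,4] PP/NP  <  k=3
[0,4] NP  >  k=2
[4,5] (N/PP)/S  lex  "heard"
[5,6] S  lex  "which"
[4,6] N/PP  >  k=5
[6,7] PP  lex  "every"
[4,7] N  >  k=6
[7,8] (S\NP)\N  lex  "in"
[4,8] S\NP  <  k=7
[0,8] S  <  k=4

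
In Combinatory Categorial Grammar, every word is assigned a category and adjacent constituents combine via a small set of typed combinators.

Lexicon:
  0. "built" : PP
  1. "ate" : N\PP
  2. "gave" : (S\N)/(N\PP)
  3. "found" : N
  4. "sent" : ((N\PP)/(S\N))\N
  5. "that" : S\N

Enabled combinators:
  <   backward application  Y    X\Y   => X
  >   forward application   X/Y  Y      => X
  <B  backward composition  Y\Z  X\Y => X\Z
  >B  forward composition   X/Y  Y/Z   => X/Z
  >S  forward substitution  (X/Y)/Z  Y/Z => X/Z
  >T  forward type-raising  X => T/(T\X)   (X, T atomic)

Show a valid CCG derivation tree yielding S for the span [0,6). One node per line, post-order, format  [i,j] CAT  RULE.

[0,6] S   >
  [0,1] S/(S\PP)   >T
    [0,1] "built" : PP
  [1,6] S\PP   <B
    [1,2] "ate" : N\PP
    [2,6] S\N   >
      [2,3] "gave" : (S\N)/(N\PP)
      [3,6] N\PP   >
        [3,5] (N\PP)/(S\N)   <
          [3,4] "found" : N
          [4,5] "sent" : ((N\PP)/(S\N))\N
        [5,6] "that" : S\N

[0,1] PP  lex  "built"
[0,1] S/(S\PP)  >T
[1,2] N\PP  lex  "ate"
[2,3] (S\N)/(N\PP)  lex  "gave"
[3,4] N  lex  "found"
[4,5] ((N\PP)/(S\N))\N  lex  "sent"
[3,5] (N\PP)/(S\N)  <  k=4
[5,6] S\N  lex  "that"
[3,6] N\PP  >  k=5
[2,6] S\N  >  k=3
[1,6] S\PP  <B  k=2
[0,6] S  >  k=1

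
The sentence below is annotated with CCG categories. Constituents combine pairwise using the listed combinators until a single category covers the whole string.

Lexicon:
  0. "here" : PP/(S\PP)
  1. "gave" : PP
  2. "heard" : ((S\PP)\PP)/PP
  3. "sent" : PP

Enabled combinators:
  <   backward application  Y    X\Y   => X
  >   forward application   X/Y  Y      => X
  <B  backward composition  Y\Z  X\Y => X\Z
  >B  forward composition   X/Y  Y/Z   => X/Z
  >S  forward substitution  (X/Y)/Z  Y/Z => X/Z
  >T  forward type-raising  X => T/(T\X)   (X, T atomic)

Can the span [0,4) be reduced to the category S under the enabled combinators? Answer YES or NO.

PP/(S\PP) PP ((S\PP)\PP)/PP PP
CKY chart[0,4] = {N/(N\PP), NP/(NP\PP), PP, PP/(PP\PP), S/(S\PP)}; S ∉ chart

NO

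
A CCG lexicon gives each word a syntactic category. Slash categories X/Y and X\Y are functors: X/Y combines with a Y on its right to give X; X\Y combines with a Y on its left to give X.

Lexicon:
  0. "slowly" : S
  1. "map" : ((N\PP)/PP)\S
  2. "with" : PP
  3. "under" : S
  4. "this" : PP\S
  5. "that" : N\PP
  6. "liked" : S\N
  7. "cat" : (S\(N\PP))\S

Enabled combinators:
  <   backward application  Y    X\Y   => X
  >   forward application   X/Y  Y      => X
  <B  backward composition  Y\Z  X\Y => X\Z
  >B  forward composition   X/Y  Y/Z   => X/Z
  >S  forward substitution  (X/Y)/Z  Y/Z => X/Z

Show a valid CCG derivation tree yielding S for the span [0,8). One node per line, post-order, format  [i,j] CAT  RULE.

[0,8] S   <
  [0,3] N\PP   >
    [0,2] (N\PP)/PP   <
      [0,1] "slowly" : S
      [1,2] "map" : ((N\PP)/PP)\S
    [2,3] "with" : PP
  [3,8] S\(N\PP)   <
    [3,7] S   <
      [3,5] PP   <
        [3,4] "under" : S
        [4,5] "this" : PP\S
      [5,7] S\PP   <B
        [5,6] "that" : N\PP
        [6,7] "liked" : S\N
    [7,8] "cat" : (S\(N\PP))\S

[0,1] S  lex  "slowly"
[1,2] ((N\PP)/PP)\S  lex  "map"
[0,2] (N\PP)/PP  <  k=1
[2,3] PP  lex  "with"
[0,3] N\PP  >  k=2
[3,4] S  lex  "under"
[4,5] PP\S  lex  "this"
[3,5] PP  <  k=4
[5,6] N\PP  lex  "that"
[6,7] S\N  lex  "liked"
[5,7] S\PP  <B  k=6
[3,7] S  <  k=5
[7,8] (S\(N\PP))\S  lex  "cat"
[3,8] S\(N\PP)  <  k=7
[0,8] S  <  k=3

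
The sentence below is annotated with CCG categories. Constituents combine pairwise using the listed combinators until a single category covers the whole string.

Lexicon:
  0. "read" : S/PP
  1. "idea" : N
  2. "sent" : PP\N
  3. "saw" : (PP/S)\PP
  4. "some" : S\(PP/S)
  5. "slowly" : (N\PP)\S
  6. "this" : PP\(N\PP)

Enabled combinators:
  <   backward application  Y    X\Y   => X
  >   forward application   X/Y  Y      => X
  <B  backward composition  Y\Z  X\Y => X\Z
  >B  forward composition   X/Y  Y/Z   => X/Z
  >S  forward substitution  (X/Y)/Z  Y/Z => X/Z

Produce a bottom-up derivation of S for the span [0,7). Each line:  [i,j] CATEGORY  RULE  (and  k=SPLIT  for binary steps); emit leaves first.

[0,1] S/PP  lex  "read"
[1,2] N  lex  "idea"
[2,3] PP\N  lex  "sent"
[1,3] PP  <  k=2
[3,4] (PP/S)\PP  lex  "saw"
[1,4] PP/S  <  k=3
[4,5] S\(PP/S)  lex  "some"
[1,5] S  <  k=4
[5,6] (N\PP)\S  lex  "slowly"
[6,7] PP\(N\PP)  lex  "this"
[5,7] PP\S  <B  k=6
[1,7] PP  <  k=5
[0,7] S  >  k=1

[0,7] S   >
  [0,1] "read" : S/PP
  [1,7] PP   <
    [1,5] S   <
      [1,4] PP/S   <
        [1,3] PP   <
          [1,2] "idea" : N
          [2,3] "sent" : PP\N
        [3,4] "saw" : (PP/S)\PP
      [4,5] "some" : S\(PP/S)
    [5,7] PP\S   <B
      [5,6] "slowly" : (N\PP)\S
      [6,7] "this" : PP\(N\PP)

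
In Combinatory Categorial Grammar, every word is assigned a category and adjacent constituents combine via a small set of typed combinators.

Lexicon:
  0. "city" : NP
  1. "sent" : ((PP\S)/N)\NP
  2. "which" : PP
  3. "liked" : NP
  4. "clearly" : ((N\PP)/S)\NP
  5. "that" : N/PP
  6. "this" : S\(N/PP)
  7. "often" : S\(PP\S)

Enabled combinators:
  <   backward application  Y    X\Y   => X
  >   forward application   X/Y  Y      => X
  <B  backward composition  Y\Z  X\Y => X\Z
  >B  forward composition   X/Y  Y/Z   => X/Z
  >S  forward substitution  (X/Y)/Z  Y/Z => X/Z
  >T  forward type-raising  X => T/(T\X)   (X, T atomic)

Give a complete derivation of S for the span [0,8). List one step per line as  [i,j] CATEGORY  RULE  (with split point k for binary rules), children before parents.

[0,8] S   <
  [0,7] PP\S   >
    [0,2] (PP\S)/N   <
      [0,1] "city" : NP
      [1,2] "sent" : ((PP\S)/N)\NP
    [2,7] N   >
      [2,3] N/(N\PP)   >T
        [2,3] "which" : PP
      [3,7] N\PP   >
        [3,5] (N\PP)/S   <
          [3,4] "liked" : NP
          [4,5] "clearly" : ((N\PP)/S)\NP
        [5,7] S   <
          [5,6] "that" : N/PP
          [6,7] "this" : S\(N/PP)
  [7,8] "often" : S\(PP\S)

[0,1] NP  lex  "city"
[1,2] ((PP\S)/N)\NP  lex  "sent"
[0,2] (PP\S)/N  <  k=1
[2,3] PP  lex  "which"
[2,3] N/(N\PP)  >T
[3,4] NP  lex  "liked"
[4,5] ((N\PP)/S)\NP  lex  "clearly"
[3,5] (N\PP)/S  <  k=4
[5,6] N/PP  lex  "that"
[6,7] S\(N/PP)  lex  "this"
[5,7] S  <  k=6
[3,7] N\PP  >  k=5
[2,7] N  >  k=3
[0,7] PP\S  >  k=2
[7,8] S\(PP\S)  lex  "often"
[0,8] S  <  k=7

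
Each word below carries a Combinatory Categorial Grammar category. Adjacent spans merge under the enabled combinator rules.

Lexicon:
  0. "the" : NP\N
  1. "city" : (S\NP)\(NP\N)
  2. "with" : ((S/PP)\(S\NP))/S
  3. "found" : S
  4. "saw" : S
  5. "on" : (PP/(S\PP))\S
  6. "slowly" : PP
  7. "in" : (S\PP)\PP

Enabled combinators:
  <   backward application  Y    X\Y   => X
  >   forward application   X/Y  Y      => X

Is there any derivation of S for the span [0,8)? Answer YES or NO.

[0,8] S   >
  [0,4] S/PP   <
    [0,2] S\NP   <
      [0,1] "the" : NP\N
      [1,2] "city" : (S\NP)\(NP\N)
    [2,4] (S/PP)\(S\NP)   >
      [2,3] "with" : ((S/PP)\(S\NP))/S
      [3,4] "found" : S
  [4,8] PP   >
    [4,6] PP/(S\PP)   <
      [4,5] "saw" : S
      [5,6] "on" : (PP/(S\PP))\S
    [6,8] S\PP   <
      [6,7] "slowly" : PP
      [7,8] "in" : (S\PP)\PP

YES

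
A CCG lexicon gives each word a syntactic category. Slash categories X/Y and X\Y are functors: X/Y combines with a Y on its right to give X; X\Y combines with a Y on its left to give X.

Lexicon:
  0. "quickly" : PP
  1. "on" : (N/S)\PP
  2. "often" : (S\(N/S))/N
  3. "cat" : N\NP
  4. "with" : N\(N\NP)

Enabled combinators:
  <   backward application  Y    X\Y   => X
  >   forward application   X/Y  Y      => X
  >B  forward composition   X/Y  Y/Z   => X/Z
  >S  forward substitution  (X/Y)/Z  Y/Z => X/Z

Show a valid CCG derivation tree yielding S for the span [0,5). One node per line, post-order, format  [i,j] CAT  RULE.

[0,1] PP  lex  "quickly"
[1,2] (N/S)\PP  lex  "on"
[0,2] N/S  <  k=1
[2,3] (S\(N/S))/N  lex  "often"
[3,4] N\NP  lex  "cat"
[4,5] N\(N\NP)  lex  "with"
[3,5] N  <  k=4
[2,5] S\(N/S)  >  k=3
[0,5] S  <  k=2

[0,5] S   <
  [0,2] N/S   <
    [0,1] "quickly" : PP
    [1,2] "on" : (N/S)\PP
  [2,5] S\(N/S)   >
    [2,3] "often" : (S\(N/S))/N
    [3,5] N   <
      [3,4] "cat" : N\NP
      [4,5] "with" : N\(N\NP)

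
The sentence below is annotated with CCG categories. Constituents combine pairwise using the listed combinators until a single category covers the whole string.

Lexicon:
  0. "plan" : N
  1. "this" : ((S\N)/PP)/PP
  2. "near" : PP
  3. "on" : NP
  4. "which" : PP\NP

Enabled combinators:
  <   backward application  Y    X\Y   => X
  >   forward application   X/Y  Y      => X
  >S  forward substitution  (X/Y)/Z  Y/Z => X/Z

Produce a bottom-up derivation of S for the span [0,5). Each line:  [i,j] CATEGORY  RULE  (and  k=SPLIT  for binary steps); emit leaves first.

[0,5] S   <
  [0,1] "plan" : N
  [1,5] S\N   >
    [1,3] (S\N)/PP   >
      [1,2] "this" : ((S\N)/PP)/PP
      [2,3] "near" : PP
    [3,5] PP   <
      [3,4] "on" : NP
      [4,5] "which" : PP\NP

[0,1] N  lex  "plan"
[1,2] ((S\N)/PP)/PP  lex  "this"
[2,3] PP  lex  "near"
[1,3] (S\N)/PP  >  k=2
[3,4] NP  lex  "on"
[4,5] PP\NP  lex  "which"
[3,5] PP  <  k=4
[1,5] S\N  >  k=3
[0,5] S  <  k=1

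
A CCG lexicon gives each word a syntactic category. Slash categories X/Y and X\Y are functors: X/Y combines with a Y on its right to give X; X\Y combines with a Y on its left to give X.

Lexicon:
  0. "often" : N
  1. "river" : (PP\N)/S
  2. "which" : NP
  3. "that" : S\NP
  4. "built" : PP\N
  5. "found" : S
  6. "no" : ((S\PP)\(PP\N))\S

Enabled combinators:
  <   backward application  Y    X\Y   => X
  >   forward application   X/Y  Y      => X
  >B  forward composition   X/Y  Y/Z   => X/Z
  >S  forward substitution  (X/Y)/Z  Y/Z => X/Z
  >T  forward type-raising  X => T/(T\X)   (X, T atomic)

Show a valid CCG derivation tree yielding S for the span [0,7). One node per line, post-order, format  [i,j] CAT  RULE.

[0,7] S   <
  [0,4] PP   <
    [0,1] "often" : N
    [1,4] PP\N   >
      [1,2] "river" : (PP\N)/S
      [2,4] S   >
        [2,3] S/(S\NP)   >T
          [2,3] "which" : NP
        [3,4] "that" : S\NP
  [4,7] S\PP   <
    [4,5] "built" : PP\N
    [5,7] (S\PP)\(PP\N)   <
      [5,6] "found" : S
      [6,7] "no" : ((S\PP)\(PP\N))\S

[0,1] N  lex  "often"
[1,2] (PP\N)/S  lex  "river"
[2,3] NP  lex  "which"
[2,3] S/(S\NP)  >T
[3,4] S\NP  lex  "that"
[2,4] S  >  k=3
[1,4] PP\N  >  k=2
[0,4] PP  <  k=1
[4,5] PP\N  lex  "built"
[5,6] S  lex  "found"
[6,7] ((S\PP)\(PP\N))\S  lex  "no"
[5,7] (S\PP)\(PP\N)  <  k=6
[4,7] S\PP  <  k=5
[0,7] S  <  k=4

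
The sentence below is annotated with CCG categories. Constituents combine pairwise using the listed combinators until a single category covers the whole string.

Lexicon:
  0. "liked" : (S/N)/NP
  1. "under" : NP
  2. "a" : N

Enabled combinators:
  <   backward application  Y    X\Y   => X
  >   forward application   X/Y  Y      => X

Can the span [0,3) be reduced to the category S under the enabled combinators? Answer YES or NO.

[0,3] S   >
  [0,2] S/N   >
    [0,1] "liked" : (S/N)/NP
    [1,2] "under" : NP
  [2,3] "a" : N

YES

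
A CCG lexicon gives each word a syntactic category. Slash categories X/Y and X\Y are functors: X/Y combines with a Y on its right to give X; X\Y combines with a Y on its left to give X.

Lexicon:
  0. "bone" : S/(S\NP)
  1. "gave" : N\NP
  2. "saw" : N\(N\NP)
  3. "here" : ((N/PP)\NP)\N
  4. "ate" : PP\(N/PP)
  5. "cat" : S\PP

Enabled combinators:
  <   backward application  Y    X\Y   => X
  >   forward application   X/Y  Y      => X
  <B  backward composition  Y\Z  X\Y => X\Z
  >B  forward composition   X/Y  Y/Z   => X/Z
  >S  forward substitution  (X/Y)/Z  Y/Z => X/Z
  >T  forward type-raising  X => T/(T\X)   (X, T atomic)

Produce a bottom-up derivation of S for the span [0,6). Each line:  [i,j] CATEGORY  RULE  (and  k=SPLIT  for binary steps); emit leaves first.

[0,6] S   >
  [0,1] "bone" : S/(S\NP)
  [1,6] S\NP   <B
    [1,5] PP\NP   <B
      [1,4] (N/PP)\NP   <
        [1,3] N   <
          [1,2] "gave" : N\NP
          [2,3] "saw" : N\(N\NP)
        [3,4] "here" : ((N/PP)\NP)\N
      [4,5] "ate" : PP\(N/PP)
    [5,6] "cat" : S\PP

[0,1] S/(S\NP)  lex  "bone"
[1,2] N\NP  lex  "gave"
[2,3] N\(N\NP)  lex  "saw"
[1,3] N  <  k=2
[3,4] ((N/PP)\NP)\N  lex  "here"
[1,4] (N/PP)\NP  <  k=3
[4,5] PP\(N/PP)  lex  "ate"
[1,5] PP\NP  <B  k=4
[5,6] S\PP  lex  "cat"
[1,6] S\NP  <B  k=5
[0,6] S  >  k=1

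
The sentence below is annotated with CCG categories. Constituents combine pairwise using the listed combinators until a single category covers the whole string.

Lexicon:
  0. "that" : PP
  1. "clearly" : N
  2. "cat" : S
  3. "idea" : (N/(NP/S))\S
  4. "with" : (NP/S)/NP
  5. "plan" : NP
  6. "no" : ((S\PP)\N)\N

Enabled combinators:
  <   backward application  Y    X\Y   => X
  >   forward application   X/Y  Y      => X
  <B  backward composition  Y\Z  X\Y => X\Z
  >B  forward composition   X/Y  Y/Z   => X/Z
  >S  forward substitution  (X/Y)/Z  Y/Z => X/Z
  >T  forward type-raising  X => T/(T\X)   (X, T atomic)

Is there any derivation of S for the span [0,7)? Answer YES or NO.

YES

[0,7] S   <
  [0,1] "that" : PP
  [1,7] S\PP   <
    [1,2] "clearly" : N
    [2,7] (S\PP)\N   <
      [2,6] N   >
        [2,4] N/(NP/S)   <
          [2,3] "cat" : S
          [3,4] "idea" : (N/(NP/S))\S
        [4,6] NP/S   >
          [4,5] "with" : (NP/S)/NP
          [5,6] "plan" : NP
      [6,7] "no" : ((S\PP)\N)\N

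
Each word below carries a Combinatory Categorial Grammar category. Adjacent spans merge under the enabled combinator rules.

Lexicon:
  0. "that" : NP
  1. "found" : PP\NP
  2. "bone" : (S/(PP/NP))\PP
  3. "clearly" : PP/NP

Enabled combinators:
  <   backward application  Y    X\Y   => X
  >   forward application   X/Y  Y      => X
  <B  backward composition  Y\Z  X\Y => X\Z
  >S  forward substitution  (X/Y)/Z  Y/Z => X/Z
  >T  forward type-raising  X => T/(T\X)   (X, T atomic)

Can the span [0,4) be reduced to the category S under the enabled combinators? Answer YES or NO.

YES

[0,4] S   >
  [0,3] S/(PP/NP)   <
    [0,2] PP   >
      [0,1] PP/(PP\NP)   >T
        [0,1] "that" : NP
      [1,2] "found" : PP\NP
    [2,3] "bone" : (S/(PP/NP))\PP
  [3,4] "clearly" : PP/NP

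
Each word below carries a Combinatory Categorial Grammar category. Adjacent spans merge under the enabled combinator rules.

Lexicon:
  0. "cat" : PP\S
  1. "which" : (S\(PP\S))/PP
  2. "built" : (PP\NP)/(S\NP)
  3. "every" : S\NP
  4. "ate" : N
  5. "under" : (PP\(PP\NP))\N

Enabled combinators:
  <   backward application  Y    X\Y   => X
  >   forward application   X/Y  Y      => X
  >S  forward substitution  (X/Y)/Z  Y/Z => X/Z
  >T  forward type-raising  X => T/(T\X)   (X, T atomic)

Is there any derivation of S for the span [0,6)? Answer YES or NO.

[0,6] S   <
  [0,1] "cat" : PP\S
  [1,6] S\(PP\S)   >
    [1,2] "which" : (S\(PP\S))/PP
    [2,6] PP   <
      [2,4] PP\NP   >
        [2,3] "built" : (PP\NP)/(S\NP)
        [3,4] "every" : S\NP
      [4,6] PP\(PP\NP)   <
        [4,5] "ate" : N
        [5,6] "under" : (PP\(PP\NP))\N

YES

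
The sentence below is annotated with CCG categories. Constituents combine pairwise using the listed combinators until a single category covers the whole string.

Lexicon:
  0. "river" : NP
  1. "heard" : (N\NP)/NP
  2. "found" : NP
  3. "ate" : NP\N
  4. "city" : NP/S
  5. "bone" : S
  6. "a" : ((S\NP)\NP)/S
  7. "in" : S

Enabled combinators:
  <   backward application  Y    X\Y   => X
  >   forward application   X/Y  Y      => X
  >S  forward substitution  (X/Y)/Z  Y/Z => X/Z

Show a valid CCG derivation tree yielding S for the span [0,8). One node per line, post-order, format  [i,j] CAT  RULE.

[0,1] NP  lex  "river"
[1,2] (N\NP)/NP  lex  "heard"
[2,3] NP  lex  "found"
[1,3] N\NP  >  k=2
[0,3] N  <  k=1
[3,4] NP\N  lex  "ate"
[0,4] NP  <  k=3
[4,5] NP/S  lex  "city"
[5,6] S  lex  "bone"
[4,6] NP  >  k=5
[6,7] ((S\NP)\NP)/S  lex  "a"
[7,8] S  lex  "in"
[6,8] (S\NP)\NP  >  k=7
[4,8] S\NP  <  k=6
[0,8] S  <  k=4

[0,8] S   <
  [0,4] NP   <
    [0,3] N   <
      [0,1] "river" : NP
      [1,3] N\NP   >
        [1,2] "heard" : (N\NP)/NP
        [2,3] "found" : NP
    [3,4] "ate" : NP\N
  [4,8] S\NP   <
    [4,6] NP   >
      [4,5] "city" : NP/S
      [5,6] "bone" : S
    [6,8] (S\NP)\NP   >
      [6,7] "a" : ((S\NP)\NP)/S
      [7,8] "in" : S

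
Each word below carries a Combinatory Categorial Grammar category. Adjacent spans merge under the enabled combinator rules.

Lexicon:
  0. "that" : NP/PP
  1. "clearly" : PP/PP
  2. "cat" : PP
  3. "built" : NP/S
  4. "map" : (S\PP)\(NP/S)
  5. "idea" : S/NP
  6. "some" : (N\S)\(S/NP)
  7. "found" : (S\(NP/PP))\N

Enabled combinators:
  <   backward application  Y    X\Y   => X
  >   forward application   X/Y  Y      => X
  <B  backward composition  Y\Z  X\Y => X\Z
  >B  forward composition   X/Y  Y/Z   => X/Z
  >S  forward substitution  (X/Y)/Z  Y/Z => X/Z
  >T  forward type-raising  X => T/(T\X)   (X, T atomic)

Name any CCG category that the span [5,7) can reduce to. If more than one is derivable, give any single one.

[0,8] S   <
  [0,2] NP/PP   >B
    [0,1] "that" : NP/PP
    [1,2] "clearly" : PP/PP
  [2,8] S\(NP/PP)   <
    [2,7] N   <
      [2,5] S   <
        [2,3] "cat" : PP
        [3,5] S\PP   <
          [3,4] "built" : NP/S
          [4,5] "map" : (S\PP)\(NP/S)
      [5,7] N\S   <
        [5,6] "idea" : S/NP
        [6,7] "some" : (N\S)\(S/NP)
    [7,8] "found" : (S\(NP/PP))\N

N\S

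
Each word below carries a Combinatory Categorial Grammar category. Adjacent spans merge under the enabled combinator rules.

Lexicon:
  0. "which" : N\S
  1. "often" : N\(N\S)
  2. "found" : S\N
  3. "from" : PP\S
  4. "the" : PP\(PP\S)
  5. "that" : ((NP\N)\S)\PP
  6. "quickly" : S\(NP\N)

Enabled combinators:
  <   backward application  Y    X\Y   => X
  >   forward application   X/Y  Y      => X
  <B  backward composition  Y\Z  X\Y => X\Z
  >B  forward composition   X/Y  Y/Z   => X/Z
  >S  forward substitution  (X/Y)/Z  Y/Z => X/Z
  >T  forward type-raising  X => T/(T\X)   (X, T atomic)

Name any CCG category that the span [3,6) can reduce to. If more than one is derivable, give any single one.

(NP\N)\S

[0,7] S   <
  [0,6] NP\N   <
    [0,3] S   <
      [0,2] N   <
        [0,1] "which" : N\S
        [1,2] "often" : N\(N\S)
      [2,3] "found" : S\N
    [3,6] (NP\N)\S   <
      [3,5] PP   <
        [3,4] "from" : PP\S
        [4,5] "the" : PP\(PP\S)
      [5,6] "that" : ((NP\N)\S)\PP
  [6,7] "quickly" : S\(NP\N)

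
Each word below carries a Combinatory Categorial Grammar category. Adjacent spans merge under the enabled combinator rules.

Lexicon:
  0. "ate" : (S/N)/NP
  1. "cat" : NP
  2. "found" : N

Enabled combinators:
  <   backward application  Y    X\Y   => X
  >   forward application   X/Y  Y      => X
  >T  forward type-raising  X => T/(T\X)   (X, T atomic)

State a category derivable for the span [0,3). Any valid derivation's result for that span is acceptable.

S

[0,3] S   >
  [0,2] S/N   >
    [0,1] "ate" : (S/N)/NP
    [1,2] "cat" : NP
  [2,3] "found" : N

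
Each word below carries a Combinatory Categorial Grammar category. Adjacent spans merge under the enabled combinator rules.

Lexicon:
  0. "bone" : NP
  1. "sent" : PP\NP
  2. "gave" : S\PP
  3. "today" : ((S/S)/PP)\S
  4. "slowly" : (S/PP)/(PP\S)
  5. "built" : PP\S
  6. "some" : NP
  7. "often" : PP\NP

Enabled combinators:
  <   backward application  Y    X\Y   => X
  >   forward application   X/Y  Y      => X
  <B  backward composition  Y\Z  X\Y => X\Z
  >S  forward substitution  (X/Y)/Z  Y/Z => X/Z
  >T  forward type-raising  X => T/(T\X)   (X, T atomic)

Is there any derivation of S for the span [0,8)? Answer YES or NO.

YES

[0,8] S   >
  [0,6] S/PP   >S
    [0,4] (S/S)/PP   <
      [0,3] S   <
        [0,2] PP   <
          [0,1] "bone" : NP
          [1,2] "sent" : PP\NP
        [2,3] "gave" : S\PP
      [3,4] "today" : ((S/S)/PP)\S
    [4,6] S/PP   >
      [4,5] "slowly" : (S/PP)/(PP\S)
      [5,6] "built" : PP\S
  [6,8] PP   >
    [6,7] PP/(PP\NP)   >T
      [6,7] "some" : NP
    [7,8] "often" : PP\NP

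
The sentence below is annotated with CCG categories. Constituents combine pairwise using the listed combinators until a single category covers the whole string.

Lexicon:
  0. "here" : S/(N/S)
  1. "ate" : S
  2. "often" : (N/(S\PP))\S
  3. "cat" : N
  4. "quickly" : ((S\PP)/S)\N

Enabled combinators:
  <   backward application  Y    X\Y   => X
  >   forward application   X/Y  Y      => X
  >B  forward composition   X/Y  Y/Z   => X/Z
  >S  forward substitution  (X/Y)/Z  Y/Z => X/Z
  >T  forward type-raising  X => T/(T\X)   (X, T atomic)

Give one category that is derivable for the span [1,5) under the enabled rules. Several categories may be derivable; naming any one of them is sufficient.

N/S

[0,5] S   >
  [0,1] "here" : S/(N/S)
  [1,5] N/S   >B
    [1,3] N/(S\PP)   <
      [1,2] "ate" : S
      [2,3] "often" : (N/(S\PP))\S
    [3,5] (S\PP)/S   <
      [3,4] "cat" : N
      [4,5] "quickly" : ((S\PP)/S)\N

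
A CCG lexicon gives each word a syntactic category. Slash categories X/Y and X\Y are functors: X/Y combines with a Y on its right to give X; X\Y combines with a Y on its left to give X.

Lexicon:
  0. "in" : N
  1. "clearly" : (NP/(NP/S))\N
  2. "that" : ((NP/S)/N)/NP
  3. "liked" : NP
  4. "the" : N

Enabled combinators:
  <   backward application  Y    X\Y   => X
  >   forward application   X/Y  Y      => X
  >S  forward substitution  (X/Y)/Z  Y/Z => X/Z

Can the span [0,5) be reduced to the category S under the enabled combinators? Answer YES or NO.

NO

N (NP/(NP/S))\N ((NP/S)/N)/NP NP N
CKY chart[0,5] = {NP}; S ∉ chart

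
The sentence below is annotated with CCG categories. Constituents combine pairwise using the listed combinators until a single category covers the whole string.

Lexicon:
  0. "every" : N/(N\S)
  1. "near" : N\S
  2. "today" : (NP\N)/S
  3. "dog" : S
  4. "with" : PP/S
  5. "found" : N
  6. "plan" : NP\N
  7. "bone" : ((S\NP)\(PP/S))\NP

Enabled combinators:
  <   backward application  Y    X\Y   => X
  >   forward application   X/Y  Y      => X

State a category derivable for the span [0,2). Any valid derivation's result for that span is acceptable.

N

[0,8] S   <
  [0,4] NP   <
    [0,2] N   >
      [0,1] "every" : N/(N\S)
      [1,2] "near" : N\S
    [2,4] NP\N   >
      [2,3] "today" : (NP\N)/S
      [3,4] "dog" : S
  [4,8] S\NP   <
    [4,5] "with" : PP/S
    [5,8] (S\NP)\(PP/S)   <
      [5,7] NP   <
        [5,6] "found" : N
        [6,7] "plan" : NP\N
      [7,8] "bone" : ((S\NP)\(PP/S))\NP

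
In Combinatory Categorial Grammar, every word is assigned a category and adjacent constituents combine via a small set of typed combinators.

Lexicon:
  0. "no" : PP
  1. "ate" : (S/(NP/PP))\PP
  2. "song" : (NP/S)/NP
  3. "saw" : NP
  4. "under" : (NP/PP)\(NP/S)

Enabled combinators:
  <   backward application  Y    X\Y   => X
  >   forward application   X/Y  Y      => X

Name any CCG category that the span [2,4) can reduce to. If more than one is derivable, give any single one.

[0,5] S   >
  [0,2] S/(NP/PP)   <
    [0,1] "no" : PP
    [1,2] "ate" : (S/(NP/PP))\PP
  [2,5] NP/PP   <
    [2,4] NP/S   >
      [2,3] "song" : (NP/S)/NP
      [3,4] "saw" : NP
    [4,5] "under" : (NP/PP)\(NP/S)

NP/S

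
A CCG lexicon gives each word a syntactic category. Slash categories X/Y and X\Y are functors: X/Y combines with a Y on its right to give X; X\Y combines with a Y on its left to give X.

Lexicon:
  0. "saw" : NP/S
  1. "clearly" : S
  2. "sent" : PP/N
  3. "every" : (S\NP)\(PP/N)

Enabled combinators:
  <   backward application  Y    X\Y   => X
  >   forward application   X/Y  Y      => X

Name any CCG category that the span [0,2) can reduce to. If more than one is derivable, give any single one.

[0,4] S   <
  [0,2] NP   >
    [0,1] "saw" : NP/S
    [1,2] "clearly" : S
  [2,4] S\NP   <
    [2,3] "sent" : PP/N
    [3,4] "every" : (S\NP)\(PP/N)

NP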